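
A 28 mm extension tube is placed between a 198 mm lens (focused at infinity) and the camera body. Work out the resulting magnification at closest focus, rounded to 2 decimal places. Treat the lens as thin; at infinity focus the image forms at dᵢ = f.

0.14×

The tube moves the image plane from f to f + e, so dᵢ = 198 + 28 = 226 mm. Focus is achieved when 1/f = 1/dₒ + 1/dᵢ, giving dₒ = 1/(1/f − 1/(f+e)).
Magnification m = dᵢ/dₒ = (f+e)·(1/f − 1/(f+e)) = e/f = 28/198 ≈ 0.1414.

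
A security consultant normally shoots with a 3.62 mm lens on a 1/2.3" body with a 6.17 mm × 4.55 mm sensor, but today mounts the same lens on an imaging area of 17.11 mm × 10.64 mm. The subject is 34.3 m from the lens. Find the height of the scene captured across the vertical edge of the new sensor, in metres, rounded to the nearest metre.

101 m

The focal length stays 3.62 mm; the relevant sensor dimension is now h = 10.64 mm. Object distance dₒ = 34.3 m = 34300 mm.
Thin-lens field height W = h·(dₒ − f)/f = 10.64 × (34300 − 3.62)/3.62 ≈ 100804.830 mm = 100.805 m.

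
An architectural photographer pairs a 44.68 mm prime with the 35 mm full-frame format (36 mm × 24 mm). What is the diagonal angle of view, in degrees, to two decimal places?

51.67°

Sensor diagonal = √(36² + 24²) = √1872.0000 ≈ 43.2666 mm.
Angle of view α = 2·arctan(d/2f) with d = 43.2666 mm and f = 44.68 mm.
d/2f = 0.48418; arctan(0.48418) ≈ 25.8355°, so α ≈ 51.6710°.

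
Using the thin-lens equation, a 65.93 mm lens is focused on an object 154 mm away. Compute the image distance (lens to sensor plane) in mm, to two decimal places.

115.29 mm

1/dᵢ = 1/f − 1/dₒ = 1/65.93 − 1/154 = 0.0086741 mm⁻¹.
dᵢ = 1/0.0086741 ≈ 115.2858 mm.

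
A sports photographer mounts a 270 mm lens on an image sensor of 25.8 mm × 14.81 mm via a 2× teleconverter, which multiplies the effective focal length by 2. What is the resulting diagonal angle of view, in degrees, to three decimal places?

Effective focal length f = 270 × 2 = 540 mm.
Sensor diagonal = √(25.8² + 14.81²) = √884.9761 ≈ 29.7485 mm.
α = 2·arctan(29.749 / (2 × 540)) = 2·arctan(0.02754) ≈ 3.1556°.

3.156°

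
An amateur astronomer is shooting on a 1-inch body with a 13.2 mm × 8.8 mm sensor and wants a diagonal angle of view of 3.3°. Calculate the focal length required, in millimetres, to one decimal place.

275.4 mm

Sensor diagonal = √(13.2² + 8.8²) = √251.6800 ≈ 15.8644 mm.
From α = 2·arctan(d/2f) we get f = d / (2·tan(α/2)).
With d = 15.8644 mm and α/2 = 1.65°, tan(α/2) ≈ 0.02881, so f ≈ 15.8644 / 0.05761 ≈ 275.3677 mm.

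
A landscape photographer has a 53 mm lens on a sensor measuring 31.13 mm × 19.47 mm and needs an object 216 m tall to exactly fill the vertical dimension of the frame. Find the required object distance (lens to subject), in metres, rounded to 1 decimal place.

588.0 m

W: 216 m = 216000 mm.
Magnification m = h/W = dᵢ/dₒ; combined with 1/f = 1/dₒ + 1/dᵢ this gives dₒ = f·(1 + W/h).
dₒ = 53 mm × (1 + 216000/19.47) = 53 × 11094.9908 ≈ 588034.510 mm = 588.035 m.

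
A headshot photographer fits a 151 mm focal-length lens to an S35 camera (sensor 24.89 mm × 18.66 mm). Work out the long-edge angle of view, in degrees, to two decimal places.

9.42°

Angle of view α = 2·arctan(w/2f) with w = 24.89 mm and f = 151 mm.
w/2f = 0.08242; arctan(0.08242) ≈ 4.7115°, so α ≈ 9.4230°.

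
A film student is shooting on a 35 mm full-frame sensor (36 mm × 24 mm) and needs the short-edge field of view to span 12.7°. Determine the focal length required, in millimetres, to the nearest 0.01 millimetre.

From α = 2·arctan(h/2f) we get f = h / (2·tan(α/2)).
With h = 24 mm and α/2 = 6.35°, tan(α/2) ≈ 0.11128, so f ≈ 24 / 0.22257 ≈ 107.8318 mm.

107.83 mm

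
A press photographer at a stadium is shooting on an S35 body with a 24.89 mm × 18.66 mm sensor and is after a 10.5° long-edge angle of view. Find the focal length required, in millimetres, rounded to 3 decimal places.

135.438 mm

From α = 2·arctan(w/2f) we get f = w / (2·tan(α/2)).
With w = 24.89 mm and α/2 = 5.25°, tan(α/2) ≈ 0.09189, so f ≈ 24.89 / 0.18377 ≈ 135.4380 mm.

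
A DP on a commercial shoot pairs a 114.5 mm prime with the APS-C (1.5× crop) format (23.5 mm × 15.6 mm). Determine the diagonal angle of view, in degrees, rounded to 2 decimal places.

Sensor diagonal = √(23.5² + 15.6²) = √795.6100 ≈ 28.2066 mm.
Angle of view α = 2·arctan(d/2f) with d = 28.2066 mm and f = 114.5 mm.
d/2f = 0.12317; arctan(0.12317) ≈ 7.0219°, so α ≈ 14.0438°.

14.04°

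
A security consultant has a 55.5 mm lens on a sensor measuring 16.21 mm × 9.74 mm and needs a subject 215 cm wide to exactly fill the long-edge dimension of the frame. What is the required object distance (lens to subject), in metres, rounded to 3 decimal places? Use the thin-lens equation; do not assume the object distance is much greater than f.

W: 215 cm = 2150 mm.
Magnification m = w/W = dᵢ/dₒ; combined with 1/f = 1/dₒ + 1/dᵢ this gives dₒ = f·(1 + W/w).
dₒ = 55.5 mm × (1 + 2150/16.21) = 55.5 × 133.6342 ≈ 7416.697 mm = 7.4167 m.

7.417 m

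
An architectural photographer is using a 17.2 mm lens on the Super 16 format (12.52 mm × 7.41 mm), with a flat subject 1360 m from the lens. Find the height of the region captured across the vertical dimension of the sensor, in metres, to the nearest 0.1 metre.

585.9 m

dₒ: 1360 m = 1.36e+06 mm.
Similar triangles through the lens centre give W/dₒ = h/dᵢ; with 1/f = 1/dₒ + 1/dᵢ this gives W = h·(dₒ − f)/f.
W = 7.41 mm × (1.36e+06 − 17.2) / 17.2 = 7.41 × 79068.7674 ≈ 585899.567 mm = 585.9 m.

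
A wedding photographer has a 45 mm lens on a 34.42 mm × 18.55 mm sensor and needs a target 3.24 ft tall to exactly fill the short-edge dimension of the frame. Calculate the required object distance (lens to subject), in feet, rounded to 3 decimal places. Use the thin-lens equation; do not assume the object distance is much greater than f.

W: 3.24 ft × 304.8 mm/ft = 987.55 mm.
Magnification m = h/W = dᵢ/dₒ; combined with 1/f = 1/dₒ + 1/dᵢ this gives dₒ = f·(1 + W/h).
dₒ = 45 mm × (1 + 987.552/18.55) = 45 × 54.2373 ≈ 2440.679 mm = 2440.679/304.8 ft = 8.00748 ft.

8.007 ft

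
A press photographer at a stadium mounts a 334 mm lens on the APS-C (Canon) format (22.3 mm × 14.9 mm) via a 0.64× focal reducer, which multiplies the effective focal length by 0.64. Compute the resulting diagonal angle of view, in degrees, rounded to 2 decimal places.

7.18°

Effective focal length f = 334 × 0.64 = 213.76 mm.
Sensor diagonal = √(22.3² + 14.9²) = √719.3000 ≈ 26.8198 mm.
α = 2·arctan(26.820 / (2 × 213.76)) = 2·arctan(0.06273) ≈ 7.1793°.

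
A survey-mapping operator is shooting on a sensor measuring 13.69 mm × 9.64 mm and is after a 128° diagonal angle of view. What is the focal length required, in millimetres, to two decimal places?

4.08 mm

Sensor diagonal = √(13.69² + 9.64²) = √280.3457 ≈ 16.7435 mm.
From α = 2·arctan(d/2f) we get f = d / (2·tan(α/2)).
With d = 16.7435 mm and α/2 = 64°, tan(α/2) ≈ 2.05030, so f ≈ 16.7435 / 4.10061 ≈ 4.0832 mm.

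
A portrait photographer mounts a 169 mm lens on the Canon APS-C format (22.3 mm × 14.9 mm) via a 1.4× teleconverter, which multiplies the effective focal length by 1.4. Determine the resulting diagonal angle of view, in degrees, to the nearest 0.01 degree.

6.49°

Effective focal length f = 169 × 1.4 = 236.6 mm.
Sensor diagonal = √(22.3² + 14.9²) = √719.3000 ≈ 26.8198 mm.
α = 2·arctan(26.820 / (2 × 236.6)) = 2·arctan(0.05668) ≈ 6.4878°.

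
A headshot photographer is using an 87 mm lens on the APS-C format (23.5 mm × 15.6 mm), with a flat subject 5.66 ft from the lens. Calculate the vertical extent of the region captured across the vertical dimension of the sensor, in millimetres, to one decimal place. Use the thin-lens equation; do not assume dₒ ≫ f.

293.7 mm

dₒ: 5.66 ft × 304.8 mm/ft = 1725.17 mm.
Similar triangles through the lens centre give W/dₒ = h/dᵢ; with 1/f = 1/dₒ + 1/dᵢ this gives W = h·(dₒ − f)/f.
W = 15.6 mm × (1725.17 − 87) / 87 = 15.6 × 18.8295 ≈ 293.740 mm.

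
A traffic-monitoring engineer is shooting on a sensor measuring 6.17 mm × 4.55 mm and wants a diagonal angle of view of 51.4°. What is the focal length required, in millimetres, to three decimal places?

7.965 mm

Sensor diagonal = √(6.17² + 4.55²) = √58.7714 ≈ 7.6663 mm.
From α = 2·arctan(d/2f) we get f = d / (2·tan(α/2)).
With d = 7.6663 mm and α/2 = 25.7°, tan(α/2) ≈ 0.48127, so f ≈ 7.6663 / 0.96253 ≈ 7.9646 mm.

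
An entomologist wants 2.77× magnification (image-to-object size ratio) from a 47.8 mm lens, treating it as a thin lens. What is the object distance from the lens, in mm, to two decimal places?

With m = dᵢ/dₒ and 1/f = 1/dₒ + 1/dᵢ, substituting dᵢ = m·dₒ gives 1/f = (1 + 1/m)/dₒ, hence dₒ = f·(1 + 1/m).
dₒ = 47.8 × (1 + 1/2.77) = 47.8 × 1.36101 ≈ 65.056 mm.

65.06 mm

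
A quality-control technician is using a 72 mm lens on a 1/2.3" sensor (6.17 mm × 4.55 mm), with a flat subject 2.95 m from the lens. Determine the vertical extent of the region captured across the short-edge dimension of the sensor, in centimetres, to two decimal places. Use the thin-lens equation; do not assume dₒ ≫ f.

18.19 cm

dₒ: 2.95 m = 2950 mm.
Similar triangles through the lens centre give W/dₒ = h/dᵢ; with 1/f = 1/dₒ + 1/dᵢ this gives W = h·(dₒ − f)/f.
W = 4.55 mm × (2950 − 72) / 72 = 4.55 × 39.9722 ≈ 181.874 mm = 18.1874 cm.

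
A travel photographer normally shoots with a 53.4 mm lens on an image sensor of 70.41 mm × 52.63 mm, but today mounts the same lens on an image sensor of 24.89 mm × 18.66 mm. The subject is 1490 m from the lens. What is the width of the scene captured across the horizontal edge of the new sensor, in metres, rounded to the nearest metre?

694 m

The focal length stays 53.4 mm; the relevant sensor dimension is now w = 24.89 mm. Object distance dₒ = 1490 m = 1.49e+06 mm.
Thin-lens field width W = w·(dₒ − f)/f = 24.89 × (1.49e+06 − 53.4)/53.4 ≈ 694471.365 mm = 694.471 m.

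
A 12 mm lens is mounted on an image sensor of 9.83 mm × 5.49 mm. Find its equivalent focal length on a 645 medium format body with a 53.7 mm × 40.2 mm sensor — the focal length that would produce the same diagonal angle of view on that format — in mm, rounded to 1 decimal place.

Sensor diagonal = √(9.83² + 5.49²) = √126.7690 ≈ 11.2592 mm.
Sensor diagonal = √(53.7² + 40.2²) = √4499.7300 ≈ 67.0800 mm.
Equal angle of view means equal diagonal/f ratio, so f₂ = f₁ · (diagonal₂/diagonal₁) = 12 × 67.0800/11.2592.
f₂ = 12 × 5.95781 ≈ 71.494 mm.

71.5 mm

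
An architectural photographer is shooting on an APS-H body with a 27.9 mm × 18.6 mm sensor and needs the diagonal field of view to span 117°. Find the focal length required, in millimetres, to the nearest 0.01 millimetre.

10.27 mm

Sensor diagonal = √(27.9² + 18.6²) = √1124.3700 ≈ 33.5316 mm.
From α = 2·arctan(d/2f) we get f = d / (2·tan(α/2)).
With d = 33.5316 mm and α/2 = 58.5°, tan(α/2) ≈ 1.63185, so f ≈ 33.5316 / 3.26370 ≈ 10.2741 mm.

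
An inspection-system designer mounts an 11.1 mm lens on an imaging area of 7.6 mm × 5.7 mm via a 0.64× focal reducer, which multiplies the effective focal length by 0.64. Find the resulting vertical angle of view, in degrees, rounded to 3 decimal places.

Effective focal length f = 11.1 × 0.64 = 7.104 mm.
α = 2·arctan(5.7 / (2 × 7.104)) = 2·arctan(0.40118) ≈ 43.7196°.

43.720°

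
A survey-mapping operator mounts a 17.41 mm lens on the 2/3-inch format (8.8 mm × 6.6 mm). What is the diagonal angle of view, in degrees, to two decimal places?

35.06°

Sensor diagonal = √(8.8² + 6.6²) = √121.0000 ≈ 11.0000 mm.
Angle of view α = 2·arctan(d/2f) with d = 11.0000 mm and f = 17.41 mm.
d/2f = 0.31591; arctan(0.31591) ≈ 17.5319°, so α ≈ 35.0637°.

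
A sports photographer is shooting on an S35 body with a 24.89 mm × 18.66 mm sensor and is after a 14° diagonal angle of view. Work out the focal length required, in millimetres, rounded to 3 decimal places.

126.677 mm

Sensor diagonal = √(24.89² + 18.66²) = √967.7077 ≈ 31.1080 mm.
From α = 2·arctan(d/2f) we get f = d / (2·tan(α/2)).
With d = 31.1080 mm and α/2 = 7°, tan(α/2) ≈ 0.12278, so f ≈ 31.1080 / 0.24557 ≈ 126.6772 mm.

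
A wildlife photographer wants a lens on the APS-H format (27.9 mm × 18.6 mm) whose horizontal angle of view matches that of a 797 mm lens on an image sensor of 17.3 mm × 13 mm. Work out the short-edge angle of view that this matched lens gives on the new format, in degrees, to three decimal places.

0.829°

Equal horizontal AOV ⇒ f₂ = f₁ · 27.9/17.3 = 797 × 1.61272 ≈ 1285.3353 mm.
Short-edge AOV on the new format = 2·arctan(18.6 / (2 × 1285.3353)) = 2·arctan(0.00724) ≈ 0.8291°.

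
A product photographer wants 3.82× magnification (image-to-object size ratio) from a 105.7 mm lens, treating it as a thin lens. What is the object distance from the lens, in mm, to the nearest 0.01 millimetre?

133.37 mm

With m = dᵢ/dₒ and 1/f = 1/dₒ + 1/dᵢ, substituting dᵢ = m·dₒ gives 1/f = (1 + 1/m)/dₒ, hence dₒ = f·(1 + 1/m).
dₒ = 105.7 × (1 + 1/3.82) = 105.7 × 1.26178 ≈ 133.370 mm.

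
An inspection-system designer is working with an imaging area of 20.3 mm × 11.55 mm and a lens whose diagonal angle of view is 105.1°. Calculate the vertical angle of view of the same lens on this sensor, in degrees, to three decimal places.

65.696°

Sensor diagonal = √(20.3² + 11.55²) = √545.4925 ≈ 23.3558 mm.
From the diagonal AOV: f = 23.3558 / (2·tan(52.55°)) = 23.3558 / 2.61117 ≈ 8.9446 mm.
Vertical AOV = 2·arctan(11.55 / (2 × 8.9446)) = 2·arctan(0.64564) ≈ 65.6960°.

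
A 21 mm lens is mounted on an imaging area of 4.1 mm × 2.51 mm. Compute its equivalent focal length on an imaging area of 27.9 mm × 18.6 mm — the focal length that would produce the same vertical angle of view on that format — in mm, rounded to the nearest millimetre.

Equal angle of view means equal height/f ratio, so f₂ = f₁ · (height₂/height₁) = 21 × 18.6/2.51.
f₂ = 21 × 7.41036 ≈ 155.618 mm.

156 mm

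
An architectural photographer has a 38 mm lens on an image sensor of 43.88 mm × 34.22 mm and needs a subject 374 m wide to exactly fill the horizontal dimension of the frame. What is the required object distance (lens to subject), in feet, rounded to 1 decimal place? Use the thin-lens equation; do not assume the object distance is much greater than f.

1062.7 ft

W: 374 m = 374000 mm.
Magnification m = w/W = dᵢ/dₒ; combined with 1/f = 1/dₒ + 1/dᵢ this gives dₒ = f·(1 + W/w).
dₒ = 38 mm × (1 + 374000/43.88) = 38 × 8524.2452 ≈ 323921.318 mm = 323921.318/304.8 ft = 1062.73 ft.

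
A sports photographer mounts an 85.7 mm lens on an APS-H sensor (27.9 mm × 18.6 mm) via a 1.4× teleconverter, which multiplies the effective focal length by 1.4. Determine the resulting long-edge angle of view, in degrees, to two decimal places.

13.26°

Effective focal length f = 85.7 × 1.4 = 119.98 mm.
α = 2·arctan(27.9 / (2 × 119.98)) = 2·arctan(0.11627) ≈ 13.2639°.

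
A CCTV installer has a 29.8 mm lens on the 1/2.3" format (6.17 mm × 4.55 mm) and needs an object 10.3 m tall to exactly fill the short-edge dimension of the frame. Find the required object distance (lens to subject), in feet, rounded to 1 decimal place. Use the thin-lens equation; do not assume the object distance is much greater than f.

W: 10.3 m = 10300 mm.
Magnification m = h/W = dᵢ/dₒ; combined with 1/f = 1/dₒ + 1/dᵢ this gives dₒ = f·(1 + W/h).
dₒ = 29.8 mm × (1 + 10300/4.55) = 29.8 × 2264.7363 ≈ 67489.141 mm = 67489.141/304.8 ft = 221.421 ft.

221.4 ft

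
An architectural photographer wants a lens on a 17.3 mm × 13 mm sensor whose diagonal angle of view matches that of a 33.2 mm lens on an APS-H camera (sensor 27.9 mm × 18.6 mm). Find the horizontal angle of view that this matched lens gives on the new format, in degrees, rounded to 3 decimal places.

Sensor diagonal = √(27.9² + 18.6²) = √1124.3700 ≈ 33.5316 mm.
Sensor diagonal = √(17.3² + 13²) = √468.2900 ≈ 21.6400 mm.
Equal diagonal AOV ⇒ f₂ = f₁ · 21.6400/33.5316 = 33.2 × 0.64536 ≈ 21.4260 mm.
Horizontal AOV on the new format = 2·arctan(17.3 / (2 × 21.4260)) = 2·arctan(0.40372) ≈ 43.9694°.

43.969°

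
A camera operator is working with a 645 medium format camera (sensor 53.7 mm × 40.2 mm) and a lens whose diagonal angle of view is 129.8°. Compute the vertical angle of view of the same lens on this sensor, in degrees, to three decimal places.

103.974°

Sensor diagonal = √(53.7² + 40.2²) = √4499.7300 ≈ 67.0800 mm.
From the diagonal AOV: f = 67.0800 / (2·tan(64.9°)) = 67.0800 / 4.26954 ≈ 15.7113 mm.
Vertical AOV = 2·arctan(40.2 / (2 × 15.7113)) = 2·arctan(1.27933) ≈ 103.9736°.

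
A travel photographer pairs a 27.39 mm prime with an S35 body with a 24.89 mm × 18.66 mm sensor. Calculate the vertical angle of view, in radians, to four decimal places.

Angle of view α = 2·arctan(h/2f) with h = 18.66 mm and f = 27.39 mm.
h/2f = 0.34064; arctan(0.34064) ≈ 0.3283 rad, so α ≈ 0.6566 rad.

0.6566 rad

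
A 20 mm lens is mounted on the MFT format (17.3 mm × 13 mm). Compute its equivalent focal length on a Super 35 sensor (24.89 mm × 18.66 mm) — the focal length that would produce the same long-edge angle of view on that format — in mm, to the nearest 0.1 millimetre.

28.8 mm

Equal angle of view means equal width/f ratio, so f₂ = f₁ · (width₂/width₁) = 20 × 24.89/17.3.
f₂ = 20 × 1.43873 ≈ 28.775 mm.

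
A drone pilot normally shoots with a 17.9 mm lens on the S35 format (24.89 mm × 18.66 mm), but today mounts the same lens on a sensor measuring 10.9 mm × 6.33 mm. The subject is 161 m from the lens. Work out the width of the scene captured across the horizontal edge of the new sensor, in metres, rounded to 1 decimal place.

98.0 m

The focal length stays 17.9 mm; the relevant sensor dimension is now w = 10.9 mm. Object distance dₒ = 161 m = 161000 mm.
Thin-lens field width W = w·(dₒ − f)/f = 10.9 × (161000 − 17.9)/17.9 ≈ 98028.206 mm = 98.0282 m.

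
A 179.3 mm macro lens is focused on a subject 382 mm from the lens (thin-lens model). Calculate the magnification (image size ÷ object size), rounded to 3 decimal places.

Thin lens: 1/f = 1/dₒ + 1/dᵢ → 1/dᵢ = 1/179.3 − 1/382 = 0.0029594 mm⁻¹, so dᵢ ≈ 337.9013 mm.
Magnification m = dᵢ/dₒ = 337.9013/382 ≈ 0.88456.

0.885×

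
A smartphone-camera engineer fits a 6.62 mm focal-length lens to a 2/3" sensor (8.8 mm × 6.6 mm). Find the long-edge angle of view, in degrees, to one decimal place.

67.2°

Angle of view α = 2·arctan(w/2f) with w = 8.8 mm and f = 6.62 mm.
w/2f = 0.66465; arctan(0.66465) ≈ 33.6101°, so α ≈ 67.2202°.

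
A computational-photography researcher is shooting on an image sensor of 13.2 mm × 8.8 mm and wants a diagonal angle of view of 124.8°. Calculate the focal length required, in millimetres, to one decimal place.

Sensor diagonal = √(13.2² + 8.8²) = √251.6800 ≈ 15.8644 mm.
From α = 2·arctan(d/2f) we get f = d / (2·tan(α/2)).
With d = 15.8644 mm and α/2 = 62.4°, tan(α/2) ≈ 1.91282, so f ≈ 15.8644 / 3.82565 ≈ 4.1469 mm.

4.1 mm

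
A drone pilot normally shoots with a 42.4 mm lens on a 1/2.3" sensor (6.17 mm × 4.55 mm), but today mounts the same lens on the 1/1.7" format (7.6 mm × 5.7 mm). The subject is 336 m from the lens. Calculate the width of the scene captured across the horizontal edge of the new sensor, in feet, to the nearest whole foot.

198 ft

The focal length stays 42.4 mm; the relevant sensor dimension is now w = 7.6 mm. Object distance dₒ = 336 m = 336000 mm.
Thin-lens field width W = w·(dₒ − f)/f = 7.6 × (336000 − 42.4)/42.4 ≈ 60218.815 mm = 60218.815/304.8 ft = 197.568 ft.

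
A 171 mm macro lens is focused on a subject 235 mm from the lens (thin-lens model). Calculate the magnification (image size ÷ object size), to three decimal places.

Thin lens: 1/f = 1/dₒ + 1/dᵢ → 1/dᵢ = 1/171 − 1/235 = 0.0015926 mm⁻¹, so dᵢ ≈ 627.8906 mm.
Magnification m = dᵢ/dₒ = 627.8906/235 ≈ 2.67188.

2.672×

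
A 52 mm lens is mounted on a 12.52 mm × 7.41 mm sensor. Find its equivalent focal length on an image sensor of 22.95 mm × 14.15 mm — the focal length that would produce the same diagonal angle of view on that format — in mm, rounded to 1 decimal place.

96.4 mm

Sensor diagonal = √(12.52² + 7.41²) = √211.6585 ≈ 14.5485 mm.
Sensor diagonal = √(22.95² + 14.15²) = √726.9250 ≈ 26.9615 mm.
Equal angle of view means equal diagonal/f ratio, so f₂ = f₁ · (diagonal₂/diagonal₁) = 52 × 26.9615/14.5485.
f₂ = 52 × 1.85322 ≈ 96.367 mm.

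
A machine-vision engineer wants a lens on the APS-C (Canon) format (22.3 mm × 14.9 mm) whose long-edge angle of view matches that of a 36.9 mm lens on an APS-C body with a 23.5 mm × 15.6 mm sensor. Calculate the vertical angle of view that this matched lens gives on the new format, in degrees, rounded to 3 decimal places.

Equal long-edge AOV ⇒ f₂ = f₁ · 22.3/23.5 = 36.9 × 0.94894 ≈ 35.0157 mm.
Vertical AOV on the new format = 2·arctan(14.9 / (2 × 35.0157)) = 2·arctan(0.21276) ≈ 24.0225°.

24.022°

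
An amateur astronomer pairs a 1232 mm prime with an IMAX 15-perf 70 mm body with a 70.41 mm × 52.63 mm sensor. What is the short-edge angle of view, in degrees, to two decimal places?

2.45°

Angle of view α = 2·arctan(h/2f) with h = 52.63 mm and f = 1232 mm.
h/2f = 0.02136; arctan(0.02136) ≈ 1.2236°, so α ≈ 2.4473°.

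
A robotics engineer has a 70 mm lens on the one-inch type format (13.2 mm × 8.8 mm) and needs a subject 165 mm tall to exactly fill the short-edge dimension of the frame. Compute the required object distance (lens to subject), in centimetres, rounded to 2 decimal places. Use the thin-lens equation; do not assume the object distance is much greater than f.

Magnification m = h/W = dᵢ/dₒ; combined with 1/f = 1/dₒ + 1/dᵢ this gives dₒ = f·(1 + W/h).
dₒ = 70 mm × (1 + 165/8.8) = 70 × 19.7500 ≈ 1382.500 mm = 138.25 cm.

138.25 cm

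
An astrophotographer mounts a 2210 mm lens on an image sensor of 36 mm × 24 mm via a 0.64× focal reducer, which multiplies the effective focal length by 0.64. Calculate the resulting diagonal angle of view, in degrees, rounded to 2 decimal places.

1.75°

Effective focal length f = 2210 × 0.64 = 1414.4 mm.
Sensor diagonal = √(36² + 24²) = √1872.0000 ≈ 43.2666 mm.
α = 2·arctan(43.267 / (2 × 1414.4)) = 2·arctan(0.01530) ≈ 1.7525°.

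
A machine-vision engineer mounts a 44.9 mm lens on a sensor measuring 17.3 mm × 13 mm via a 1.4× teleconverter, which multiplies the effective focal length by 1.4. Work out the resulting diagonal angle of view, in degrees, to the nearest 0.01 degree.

Effective focal length f = 44.9 × 1.4 = 62.86 mm.
Sensor diagonal = √(17.3² + 13²) = √468.2900 ≈ 21.6400 mm.
α = 2·arctan(21.640 / (2 × 62.86)) = 2·arctan(0.17213) ≈ 19.5331°.

19.53°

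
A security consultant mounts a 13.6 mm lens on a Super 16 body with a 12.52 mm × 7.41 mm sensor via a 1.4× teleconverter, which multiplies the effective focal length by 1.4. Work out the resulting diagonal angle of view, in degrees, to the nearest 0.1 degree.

41.8°

Effective focal length f = 13.6 × 1.4 = 19.04 mm.
Sensor diagonal = √(12.52² + 7.41²) = √211.6585 ≈ 14.5485 mm.
α = 2·arctan(14.548 / (2 × 19.04)) = 2·arctan(0.38205) ≈ 41.8188°.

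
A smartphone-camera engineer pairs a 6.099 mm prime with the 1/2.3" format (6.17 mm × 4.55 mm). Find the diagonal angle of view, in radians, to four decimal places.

Sensor diagonal = √(6.17² + 4.55²) = √58.7714 ≈ 7.6663 mm.
Angle of view α = 2·arctan(d/2f) with d = 7.6663 mm and f = 6.099 mm.
d/2f = 0.62848; arctan(0.62848) ≈ 0.5611 rad, so α ≈ 1.1222 rad.

1.1222 rad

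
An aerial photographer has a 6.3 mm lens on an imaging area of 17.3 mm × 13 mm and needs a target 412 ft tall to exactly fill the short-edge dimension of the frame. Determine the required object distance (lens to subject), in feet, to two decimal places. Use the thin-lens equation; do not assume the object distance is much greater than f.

199.68 ft

W: 412 ft × 304.8 mm/ft = 125577.60 mm.
Magnification m = h/W = dᵢ/dₒ; combined with 1/f = 1/dₒ + 1/dᵢ this gives dₒ = f·(1 + W/h).
dₒ = 6.3 mm × (1 + 125578/13) = 6.3 × 9660.8151 ≈ 60863.135 mm = 60863.135/304.8 ft = 199.682 ft.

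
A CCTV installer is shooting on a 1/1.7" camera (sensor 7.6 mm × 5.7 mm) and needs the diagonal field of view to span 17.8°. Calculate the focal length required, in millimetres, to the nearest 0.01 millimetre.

30.33 mm

Sensor diagonal = √(7.6² + 5.7²) = √90.2500 ≈ 9.5000 mm.
From α = 2·arctan(d/2f) we get f = d / (2·tan(α/2)).
With d = 9.5000 mm and α/2 = 8.9°, tan(α/2) ≈ 0.15660, so f ≈ 9.5000 / 0.31319 ≈ 30.3329 mm.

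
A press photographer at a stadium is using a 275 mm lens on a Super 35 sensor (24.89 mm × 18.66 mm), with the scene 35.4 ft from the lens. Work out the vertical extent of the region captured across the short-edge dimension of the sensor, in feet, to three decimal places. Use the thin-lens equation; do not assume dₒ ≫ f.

dₒ: 35.4 ft × 304.8 mm/ft = 10789.92 mm.
Similar triangles through the lens centre give W/dₒ = h/dᵢ; with 1/f = 1/dₒ + 1/dᵢ this gives W = h·(dₒ − f)/f.
W = 18.66 mm × (10789.9 − 275) / 275 = 18.66 × 38.2361 ≈ 713.485 mm = 713.485/304.8 ft = 2.34083 ft.

2.341 ft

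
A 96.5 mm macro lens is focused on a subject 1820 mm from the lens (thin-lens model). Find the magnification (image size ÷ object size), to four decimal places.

Thin lens: 1/f = 1/dₒ + 1/dᵢ → 1/dᵢ = 1/96.5 − 1/1820 = 0.0098132 mm⁻¹, so dᵢ ≈ 101.9031 mm.
Magnification m = dᵢ/dₒ = 101.9031/1820 ≈ 0.05599.

0.0560×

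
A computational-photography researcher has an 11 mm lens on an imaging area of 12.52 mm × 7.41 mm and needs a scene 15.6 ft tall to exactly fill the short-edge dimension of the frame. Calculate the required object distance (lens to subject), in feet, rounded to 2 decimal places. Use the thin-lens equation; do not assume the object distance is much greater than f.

23.19 ft

W: 15.6 ft × 304.8 mm/ft = 4754.88 mm.
Magnification m = h/W = dᵢ/dₒ; combined with 1/f = 1/dₒ + 1/dᵢ this gives dₒ = f·(1 + W/h).
dₒ = 11 mm × (1 + 4754.88/7.41) = 11 × 642.6842 ≈ 7069.526 mm = 7069.526/304.8 ft = 23.194 ft.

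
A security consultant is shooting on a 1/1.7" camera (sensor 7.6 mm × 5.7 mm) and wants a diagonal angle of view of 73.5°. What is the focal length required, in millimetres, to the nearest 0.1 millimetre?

Sensor diagonal = √(7.6² + 5.7²) = √90.2500 ≈ 9.5000 mm.
From α = 2·arctan(d/2f) we get f = d / (2·tan(α/2)).
With d = 9.5000 mm and α/2 = 36.75°, tan(α/2) ≈ 0.74674, so f ≈ 9.5000 / 1.49347 ≈ 6.3610 mm.

6.4 mm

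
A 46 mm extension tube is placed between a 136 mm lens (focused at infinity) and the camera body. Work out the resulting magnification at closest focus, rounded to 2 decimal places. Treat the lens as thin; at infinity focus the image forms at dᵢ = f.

The tube moves the image plane from f to f + e, so dᵢ = 136 + 46 = 182 mm. Focus is achieved when 1/f = 1/dₒ + 1/dᵢ, giving dₒ = 1/(1/f − 1/(f+e)).
Magnification m = dᵢ/dₒ = (f+e)·(1/f − 1/(f+e)) = e/f = 46/136 ≈ 0.3382.

0.34×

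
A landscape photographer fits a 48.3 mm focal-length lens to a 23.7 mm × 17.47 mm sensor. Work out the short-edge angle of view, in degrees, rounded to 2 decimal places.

20.50°

Angle of view α = 2·arctan(h/2f) with h = 17.47 mm and f = 48.3 mm.
h/2f = 0.18085; arctan(0.18085) ≈ 10.2511°, so α ≈ 20.5022°.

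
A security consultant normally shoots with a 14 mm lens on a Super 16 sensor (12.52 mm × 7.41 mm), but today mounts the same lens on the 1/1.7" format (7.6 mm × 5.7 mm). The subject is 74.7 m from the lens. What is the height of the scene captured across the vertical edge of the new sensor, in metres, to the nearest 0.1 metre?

30.4 m

The focal length stays 14 mm; the relevant sensor dimension is now h = 5.7 mm. Object distance dₒ = 74.7 m = 74700 mm.
Thin-lens field height W = h·(dₒ − f)/f = 5.7 × (74700 − 14)/14 ≈ 30407.871 mm = 30.4079 m.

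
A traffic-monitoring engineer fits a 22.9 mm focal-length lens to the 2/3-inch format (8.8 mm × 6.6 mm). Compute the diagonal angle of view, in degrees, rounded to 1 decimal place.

27.0°

Sensor diagonal = √(8.8² + 6.6²) = √121.0000 ≈ 11.0000 mm.
Angle of view α = 2·arctan(d/2f) with d = 11.0000 mm and f = 22.9 mm.
d/2f = 0.24017; arctan(0.24017) ≈ 13.5052°, so α ≈ 27.0104°.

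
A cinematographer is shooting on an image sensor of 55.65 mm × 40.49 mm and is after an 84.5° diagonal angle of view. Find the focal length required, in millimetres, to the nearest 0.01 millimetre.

Sensor diagonal = √(55.65² + 40.49²) = √4736.3626 ≈ 68.8212 mm.
From α = 2·arctan(d/2f) we get f = d / (2·tan(α/2)).
With d = 68.8212 mm and α/2 = 42.25°, tan(α/2) ≈ 0.90834, so f ≈ 68.8212 / 1.81667 ≈ 37.8831 mm.

37.88 mm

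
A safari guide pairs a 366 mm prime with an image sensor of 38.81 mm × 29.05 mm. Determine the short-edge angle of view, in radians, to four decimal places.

Angle of view α = 2·arctan(h/2f) with h = 29.05 mm and f = 366 mm.
h/2f = 0.03969; arctan(0.03969) ≈ 0.0397 rad, so α ≈ 0.0793 rad.

0.0793 rad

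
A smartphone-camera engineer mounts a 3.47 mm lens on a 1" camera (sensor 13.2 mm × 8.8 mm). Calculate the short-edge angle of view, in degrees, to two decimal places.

103.48°

Angle of view α = 2·arctan(h/2f) with h = 8.8 mm and f = 3.47 mm.
h/2f = 1.26801; arctan(1.26801) ≈ 51.7394°, so α ≈ 103.4788°.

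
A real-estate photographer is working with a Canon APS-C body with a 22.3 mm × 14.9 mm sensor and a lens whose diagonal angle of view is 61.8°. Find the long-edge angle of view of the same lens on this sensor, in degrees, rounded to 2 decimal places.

52.91°

Sensor diagonal = √(22.3² + 14.9²) = √719.3000 ≈ 26.8198 mm.
From the diagonal AOV: f = 26.8198 / (2·tan(30.9°)) = 26.8198 / 1.19698 ≈ 22.4063 mm.
Long-edge AOV = 2·arctan(22.3 / (2 × 22.4063)) = 2·arctan(0.49763) ≈ 52.9125°.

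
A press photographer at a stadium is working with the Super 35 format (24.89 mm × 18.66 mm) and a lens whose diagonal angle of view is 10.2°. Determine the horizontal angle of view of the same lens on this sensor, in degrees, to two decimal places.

8.17°

Sensor diagonal = √(24.89² + 18.66²) = √967.7077 ≈ 31.1080 mm.
From the diagonal AOV: f = 31.1080 / (2·tan(5.1°)) = 31.1080 / 0.17850 ≈ 174.2792 mm.
Horizontal AOV = 2·arctan(24.89 / (2 × 174.2792)) = 2·arctan(0.07141) ≈ 8.1689°.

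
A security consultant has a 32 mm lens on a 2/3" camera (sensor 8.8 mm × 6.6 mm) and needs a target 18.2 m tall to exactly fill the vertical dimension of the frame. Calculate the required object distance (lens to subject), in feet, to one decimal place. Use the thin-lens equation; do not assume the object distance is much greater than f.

W: 18.2 m = 18200 mm.
Magnification m = h/W = dᵢ/dₒ; combined with 1/f = 1/dₒ + 1/dᵢ this gives dₒ = f·(1 + W/h).
dₒ = 32 mm × (1 + 18200/6.6) = 32 × 2758.5758 ≈ 88274.424 mm = 88274.424/304.8 ft = 289.614 ft.

289.6 ft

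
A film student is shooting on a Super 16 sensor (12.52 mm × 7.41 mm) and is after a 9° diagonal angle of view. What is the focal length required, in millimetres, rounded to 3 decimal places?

Sensor diagonal = √(12.52² + 7.41²) = √211.6585 ≈ 14.5485 mm.
From α = 2·arctan(d/2f) we get f = d / (2·tan(α/2)).
With d = 14.5485 mm and α/2 = 4.5°, tan(α/2) ≈ 0.07870, so f ≈ 14.5485 / 0.15740 ≈ 92.4280 mm.

92.428 mm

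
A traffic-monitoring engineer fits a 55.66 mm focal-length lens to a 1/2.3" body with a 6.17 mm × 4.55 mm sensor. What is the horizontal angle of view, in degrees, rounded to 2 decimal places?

6.34°

Angle of view α = 2·arctan(w/2f) with w = 6.17 mm and f = 55.66 mm.
w/2f = 0.05543; arctan(0.05543) ≈ 3.1724°, so α ≈ 6.3448°.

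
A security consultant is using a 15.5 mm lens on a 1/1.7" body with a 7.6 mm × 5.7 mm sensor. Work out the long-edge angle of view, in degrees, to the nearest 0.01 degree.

27.55°

Angle of view α = 2·arctan(w/2f) with w = 7.6 mm and f = 15.5 mm.
w/2f = 0.24516; arctan(0.24516) ≈ 13.7750°, so α ≈ 27.5500°.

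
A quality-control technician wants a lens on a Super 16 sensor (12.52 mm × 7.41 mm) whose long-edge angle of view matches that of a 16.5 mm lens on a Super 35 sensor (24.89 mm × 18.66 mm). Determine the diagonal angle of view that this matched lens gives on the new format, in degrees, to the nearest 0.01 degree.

82.47°

Equal long-edge AOV ⇒ f₂ = f₁ · 12.52/24.89 = 16.5 × 0.50301 ≈ 8.2997 mm.
Sensor diagonal = √(12.52² + 7.41²) = √211.6585 ≈ 14.5485 mm.
Diagonal AOV on the new format = 2·arctan(14.5485 / (2 × 8.2997)) = 2·arctan(0.87644) ≈ 82.4655°.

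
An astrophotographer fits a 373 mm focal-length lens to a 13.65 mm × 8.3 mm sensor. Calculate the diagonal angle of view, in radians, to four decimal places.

0.0428 rad

Sensor diagonal = √(13.65² + 8.3²) = √255.2125 ≈ 15.9754 mm.
Angle of view α = 2·arctan(d/2f) with d = 15.9754 mm and f = 373 mm.
d/2f = 0.02141; arctan(0.02141) ≈ 0.0214 rad, so α ≈ 0.0428 rad.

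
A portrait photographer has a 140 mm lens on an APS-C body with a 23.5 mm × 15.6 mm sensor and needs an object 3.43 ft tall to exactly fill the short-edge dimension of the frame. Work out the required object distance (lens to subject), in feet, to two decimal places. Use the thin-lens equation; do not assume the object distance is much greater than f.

W: 3.43 ft × 304.8 mm/ft = 1045.46 mm.
Magnification m = h/W = dᵢ/dₒ; combined with 1/f = 1/dₒ + 1/dᵢ this gives dₒ = f·(1 + W/h).
dₒ = 140 mm × (1 + 1045.46/15.6) = 140 × 68.0169 ≈ 9522.369 mm = 9522.369/304.8 ft = 31.2414 ft.

31.24 ft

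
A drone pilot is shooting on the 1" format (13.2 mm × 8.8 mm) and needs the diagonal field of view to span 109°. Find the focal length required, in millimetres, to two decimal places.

Sensor diagonal = √(13.2² + 8.8²) = √251.6800 ≈ 15.8644 mm.
From α = 2·arctan(d/2f) we get f = d / (2·tan(α/2)).
With d = 15.8644 mm and α/2 = 54.5°, tan(α/2) ≈ 1.40195, so f ≈ 15.8644 / 2.80390 ≈ 5.6580 mm.

5.66 mm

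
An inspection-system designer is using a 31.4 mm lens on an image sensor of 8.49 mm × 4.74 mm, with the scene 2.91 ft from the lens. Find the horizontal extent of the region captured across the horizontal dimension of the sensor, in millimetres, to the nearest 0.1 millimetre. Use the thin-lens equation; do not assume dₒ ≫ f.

231.3 mm

dₒ: 2.91 ft × 304.8 mm/ft = 886.97 mm.
Similar triangles through the lens centre give W/dₒ = w/dᵢ; with 1/f = 1/dₒ + 1/dᵢ this gives W = w·(dₒ − f)/f.
W = 8.49 mm × (886.968 − 31.4) / 31.4 = 8.49 × 27.2474 ≈ 231.330 mm.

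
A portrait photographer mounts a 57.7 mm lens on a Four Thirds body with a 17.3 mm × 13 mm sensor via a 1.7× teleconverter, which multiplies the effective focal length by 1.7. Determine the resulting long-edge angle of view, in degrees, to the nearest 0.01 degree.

Effective focal length f = 57.7 × 1.7 = 98.09 mm.
α = 2·arctan(17.3 / (2 × 98.09)) = 2·arctan(0.08818) ≈ 10.0791°.

10.08°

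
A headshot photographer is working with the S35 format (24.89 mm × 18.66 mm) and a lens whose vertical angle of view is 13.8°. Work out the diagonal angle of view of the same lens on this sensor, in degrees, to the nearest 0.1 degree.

From the vertical AOV: f = 18.66 / (2·tan(6.9°)) = 18.66 / 0.24203 ≈ 77.0990 mm.
Sensor diagonal = √(24.89² + 18.66²) = √967.7077 ≈ 31.1080 mm.
Diagonal AOV = 2·arctan(31.1080 / (2 × 77.0990)) = 2·arctan(0.20174) ≈ 22.8116°.

22.8°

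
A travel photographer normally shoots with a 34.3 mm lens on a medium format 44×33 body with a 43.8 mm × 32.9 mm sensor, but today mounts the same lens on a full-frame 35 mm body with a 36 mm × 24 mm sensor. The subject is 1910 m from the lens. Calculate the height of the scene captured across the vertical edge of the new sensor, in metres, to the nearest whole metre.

1336 m

The focal length stays 34.3 mm; the relevant sensor dimension is now h = 24 mm. Object distance dₒ = 1910 m = 1.91e+06 mm.
Thin-lens field height W = h·(dₒ − f)/f = 24 × (1.91e+06 − 34.3)/34.3 ≈ 1336419.149 mm = 1336.42 m.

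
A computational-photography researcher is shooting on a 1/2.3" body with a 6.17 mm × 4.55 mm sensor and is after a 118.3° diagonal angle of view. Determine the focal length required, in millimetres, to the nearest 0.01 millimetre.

Sensor diagonal = √(6.17² + 4.55²) = √58.7714 ≈ 7.6663 mm.
From α = 2·arctan(d/2f) we get f = d / (2·tan(α/2)).
With d = 7.6663 mm and α/2 = 59.15°, tan(α/2) ≈ 1.67419, so f ≈ 7.6663 / 3.34838 ≈ 2.2895 mm.

2.29 mm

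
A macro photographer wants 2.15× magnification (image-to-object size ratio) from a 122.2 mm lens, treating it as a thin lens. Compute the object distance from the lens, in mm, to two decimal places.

179.04 mm

With m = dᵢ/dₒ and 1/f = 1/dₒ + 1/dᵢ, substituting dᵢ = m·dₒ gives 1/f = (1 + 1/m)/dₒ, hence dₒ = f·(1 + 1/m).
dₒ = 122.2 × (1 + 1/2.15) = 122.2 × 1.46512 ≈ 179.037 mm.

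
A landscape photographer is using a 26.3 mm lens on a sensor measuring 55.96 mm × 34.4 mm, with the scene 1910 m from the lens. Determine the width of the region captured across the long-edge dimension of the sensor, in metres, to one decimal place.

dₒ: 1910 m = 1.91e+06 mm.
Similar triangles through the lens centre give W/dₒ = w/dᵢ; with 1/f = 1/dₒ + 1/dᵢ this gives W = w·(dₒ − f)/f.
W = 55.96 mm × (1.91e+06 − 26.3) / 26.3 = 55.96 × 72622.5741 ≈ 4063959.249 mm = 4063.96 m.

4064.0 m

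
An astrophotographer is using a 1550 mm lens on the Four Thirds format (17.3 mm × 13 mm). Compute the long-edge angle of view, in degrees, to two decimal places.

Angle of view α = 2·arctan(w/2f) with w = 17.3 mm and f = 1550 mm.
w/2f = 0.00558; arctan(0.00558) ≈ 0.3197°, so α ≈ 0.6395°.

0.64°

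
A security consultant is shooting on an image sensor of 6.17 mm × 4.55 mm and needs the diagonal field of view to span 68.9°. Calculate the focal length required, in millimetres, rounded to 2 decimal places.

5.59 mm

Sensor diagonal = √(6.17² + 4.55²) = √58.7714 ≈ 7.6663 mm.
From α = 2·arctan(d/2f) we get f = d / (2·tan(α/2)).
With d = 7.6663 mm and α/2 = 34.45°, tan(α/2) ≈ 0.68600, so f ≈ 7.6663 / 1.37199 ≈ 5.5877 mm.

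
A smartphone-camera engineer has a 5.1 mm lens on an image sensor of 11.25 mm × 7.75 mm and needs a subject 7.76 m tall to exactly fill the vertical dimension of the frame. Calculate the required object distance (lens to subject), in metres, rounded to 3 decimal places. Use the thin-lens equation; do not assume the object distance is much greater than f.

W: 7.76 m = 7760 mm.
Magnification m = h/W = dᵢ/dₒ; combined with 1/f = 1/dₒ + 1/dᵢ this gives dₒ = f·(1 + W/h).
dₒ = 5.1 mm × (1 + 7760/7.75) = 5.1 × 1002.2903 ≈ 5111.681 mm = 5.11168 m.

5.112 m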